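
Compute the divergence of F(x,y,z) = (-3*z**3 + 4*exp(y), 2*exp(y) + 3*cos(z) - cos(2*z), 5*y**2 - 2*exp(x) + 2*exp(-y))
2*exp(y)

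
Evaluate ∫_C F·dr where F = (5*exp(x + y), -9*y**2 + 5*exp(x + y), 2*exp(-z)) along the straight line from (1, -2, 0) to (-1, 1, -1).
-20 - 7*cosh(1) + 3*sinh(1)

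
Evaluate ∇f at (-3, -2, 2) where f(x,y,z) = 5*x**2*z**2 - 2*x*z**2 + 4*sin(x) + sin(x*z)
(-128 + 4*cos(3) + 2*cos(6), 0, 204 - 3*cos(6))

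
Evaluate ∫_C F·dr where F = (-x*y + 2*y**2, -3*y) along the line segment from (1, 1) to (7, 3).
-14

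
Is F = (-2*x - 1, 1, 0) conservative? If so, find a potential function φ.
Yes, F is conservative. φ = -x**2 - x + y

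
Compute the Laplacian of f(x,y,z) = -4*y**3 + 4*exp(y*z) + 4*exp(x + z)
4*y**2*exp(y*z) - 24*y + 4*z**2*exp(y*z) + 8*exp(x + z)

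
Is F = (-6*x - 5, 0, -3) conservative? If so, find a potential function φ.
Yes, F is conservative. φ = -3*x**2 - 5*x - 3*z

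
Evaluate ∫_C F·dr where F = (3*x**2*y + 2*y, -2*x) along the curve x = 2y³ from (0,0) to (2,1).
46/5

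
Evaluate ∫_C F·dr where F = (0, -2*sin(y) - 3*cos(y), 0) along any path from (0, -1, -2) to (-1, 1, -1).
-6*sin(1)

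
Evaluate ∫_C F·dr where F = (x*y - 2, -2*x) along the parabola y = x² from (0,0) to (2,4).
-32/3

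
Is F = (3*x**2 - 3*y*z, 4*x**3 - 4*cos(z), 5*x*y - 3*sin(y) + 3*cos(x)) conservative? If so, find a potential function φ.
No, ∇×F = (5*x - 4*sin(z) - 3*cos(y), -8*y + 3*sin(x), 12*x**2 + 3*z) ≠ 0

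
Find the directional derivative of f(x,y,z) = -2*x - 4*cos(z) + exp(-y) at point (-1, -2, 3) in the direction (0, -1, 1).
sqrt(2)*(4*sin(3) + exp(2))/2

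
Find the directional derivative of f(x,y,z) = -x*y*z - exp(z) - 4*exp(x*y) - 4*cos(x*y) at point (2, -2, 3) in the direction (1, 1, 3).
3*sqrt(11)*(4 - exp(3))/11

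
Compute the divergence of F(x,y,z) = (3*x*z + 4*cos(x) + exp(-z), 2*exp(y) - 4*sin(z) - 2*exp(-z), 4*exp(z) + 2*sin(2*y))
3*z + 2*exp(y) + 4*exp(z) - 4*sin(x)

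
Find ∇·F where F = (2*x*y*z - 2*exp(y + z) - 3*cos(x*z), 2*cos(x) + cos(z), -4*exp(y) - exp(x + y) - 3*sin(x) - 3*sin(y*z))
2*y*z - 3*y*cos(y*z) + 3*z*sin(x*z)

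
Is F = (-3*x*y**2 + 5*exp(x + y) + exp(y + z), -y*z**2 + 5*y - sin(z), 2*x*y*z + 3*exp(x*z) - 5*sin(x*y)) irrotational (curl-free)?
No, ∇×F = (2*x*z - 5*x*cos(x*y) + 2*y*z + cos(z), -2*y*z + 5*y*cos(x*y) - 3*z*exp(x*z) + exp(y + z), 6*x*y - 5*exp(x + y) - exp(y + z))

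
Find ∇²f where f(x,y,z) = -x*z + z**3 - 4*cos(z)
6*z + 4*cos(z)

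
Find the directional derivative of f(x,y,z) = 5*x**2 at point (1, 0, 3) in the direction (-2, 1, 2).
-20/3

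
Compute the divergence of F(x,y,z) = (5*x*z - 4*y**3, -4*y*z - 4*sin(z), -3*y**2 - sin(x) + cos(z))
z - sin(z)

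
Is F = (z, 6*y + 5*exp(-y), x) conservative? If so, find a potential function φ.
Yes, F is conservative. φ = x*z + 3*y**2 - 5*exp(-y)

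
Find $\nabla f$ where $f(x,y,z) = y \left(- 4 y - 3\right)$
(0, -8*y - 3, 0)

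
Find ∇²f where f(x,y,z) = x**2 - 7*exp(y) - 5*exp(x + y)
-7*exp(y) - 10*exp(x + y) + 2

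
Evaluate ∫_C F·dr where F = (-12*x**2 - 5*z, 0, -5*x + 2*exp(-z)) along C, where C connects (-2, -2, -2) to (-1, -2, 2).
2 + 4*sinh(2)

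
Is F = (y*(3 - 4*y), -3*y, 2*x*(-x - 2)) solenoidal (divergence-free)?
No, ∇·F = -3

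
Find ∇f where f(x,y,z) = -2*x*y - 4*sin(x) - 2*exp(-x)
(-2*y - 4*cos(x) + 2*exp(-x), -2*x, 0)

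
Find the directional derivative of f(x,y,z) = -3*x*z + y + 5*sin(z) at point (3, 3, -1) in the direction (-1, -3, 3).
3*sqrt(19)*(-11 + 5*cos(1))/19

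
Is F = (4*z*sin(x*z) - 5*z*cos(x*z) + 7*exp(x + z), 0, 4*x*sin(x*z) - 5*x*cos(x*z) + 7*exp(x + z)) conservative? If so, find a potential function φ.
Yes, F is conservative. φ = 7*exp(x + z) - 5*sin(x*z) - 4*cos(x*z)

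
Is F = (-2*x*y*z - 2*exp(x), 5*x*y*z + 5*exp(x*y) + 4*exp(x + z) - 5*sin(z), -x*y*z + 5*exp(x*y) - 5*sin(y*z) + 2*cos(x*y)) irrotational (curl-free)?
No, ∇×F = (-5*x*y - x*z + 5*x*exp(x*y) - 2*x*sin(x*y) - 5*z*cos(y*z) - 4*exp(x + z) + 5*cos(z), y*(-2*x + z - 5*exp(x*y) + 2*sin(x*y)), 2*x*z + 5*y*z + 5*y*exp(x*y) + 4*exp(x + z))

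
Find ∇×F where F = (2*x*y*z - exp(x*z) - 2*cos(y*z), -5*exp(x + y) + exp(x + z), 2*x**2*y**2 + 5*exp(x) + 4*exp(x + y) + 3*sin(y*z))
(4*x**2*y + 3*z*cos(y*z) + 4*exp(x + y) - exp(x + z), -4*x*y**2 + 2*x*y - x*exp(x*z) + 2*y*sin(y*z) - 5*exp(x) - 4*exp(x + y), -2*x*z - 2*z*sin(y*z) - 5*exp(x + y) + exp(x + z))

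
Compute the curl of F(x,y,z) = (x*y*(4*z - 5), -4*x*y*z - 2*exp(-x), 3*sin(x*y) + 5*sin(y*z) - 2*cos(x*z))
(4*x*y + 3*x*cos(x*y) + 5*z*cos(y*z), 4*x*y - 3*y*cos(x*y) - 2*z*sin(x*z), -4*x*z + 5*x - 4*y*z + 2*exp(-x))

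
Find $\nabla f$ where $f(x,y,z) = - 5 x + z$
(-5, 0, 1)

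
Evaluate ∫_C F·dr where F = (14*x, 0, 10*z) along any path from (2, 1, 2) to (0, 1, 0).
-48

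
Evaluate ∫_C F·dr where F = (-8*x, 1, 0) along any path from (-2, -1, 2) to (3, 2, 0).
-17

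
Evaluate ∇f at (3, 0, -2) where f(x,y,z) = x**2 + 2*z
(6, 0, 2)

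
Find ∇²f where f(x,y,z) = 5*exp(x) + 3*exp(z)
5*exp(x) + 3*exp(z)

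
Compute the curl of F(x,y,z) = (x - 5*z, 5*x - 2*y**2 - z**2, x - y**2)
(-2*y + 2*z, -6, 5)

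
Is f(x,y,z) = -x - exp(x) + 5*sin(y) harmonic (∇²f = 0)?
No, ∇²f = -exp(x) - 5*sin(y)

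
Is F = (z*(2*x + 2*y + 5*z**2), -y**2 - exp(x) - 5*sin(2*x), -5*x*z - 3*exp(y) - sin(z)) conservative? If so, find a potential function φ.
No, ∇×F = (-3*exp(y), 2*x + 2*y + 15*z**2 + 5*z, -2*z - exp(x) - 10*cos(2*x)) ≠ 0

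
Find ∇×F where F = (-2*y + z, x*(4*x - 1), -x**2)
(0, 2*x + 1, 8*x + 1)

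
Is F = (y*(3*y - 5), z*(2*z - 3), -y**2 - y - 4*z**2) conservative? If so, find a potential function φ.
No, ∇×F = (-2*y - 4*z + 2, 0, 5 - 6*y) ≠ 0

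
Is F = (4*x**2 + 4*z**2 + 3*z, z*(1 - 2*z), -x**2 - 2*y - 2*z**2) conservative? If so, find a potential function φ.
No, ∇×F = (4*z - 3, 2*x + 8*z + 3, 0) ≠ 0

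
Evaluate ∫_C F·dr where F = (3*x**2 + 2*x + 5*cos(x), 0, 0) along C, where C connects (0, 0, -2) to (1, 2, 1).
2 + 5*sin(1)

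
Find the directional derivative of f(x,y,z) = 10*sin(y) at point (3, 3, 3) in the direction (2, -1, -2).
-10*cos(3)/3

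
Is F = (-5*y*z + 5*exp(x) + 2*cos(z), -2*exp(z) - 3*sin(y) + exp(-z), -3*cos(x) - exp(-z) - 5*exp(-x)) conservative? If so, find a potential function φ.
No, ∇×F = (sinh(z) + 3*cosh(z), -5*y - 3*sin(x) - 2*sin(z) - 5*exp(-x), 5*z) ≠ 0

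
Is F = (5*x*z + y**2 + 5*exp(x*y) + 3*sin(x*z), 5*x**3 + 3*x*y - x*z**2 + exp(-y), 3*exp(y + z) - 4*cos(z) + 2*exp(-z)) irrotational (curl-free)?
No, ∇×F = (2*x*z + 3*exp(y + z), x*(3*cos(x*z) + 5), 15*x**2 - 5*x*exp(x*y) + y - z**2)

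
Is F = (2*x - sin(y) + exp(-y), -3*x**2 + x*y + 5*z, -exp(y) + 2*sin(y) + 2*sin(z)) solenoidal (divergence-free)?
No, ∇·F = x + 2*cos(z) + 2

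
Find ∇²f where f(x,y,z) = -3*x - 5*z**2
-10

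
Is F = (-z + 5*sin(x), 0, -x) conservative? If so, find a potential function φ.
Yes, F is conservative. φ = -x*z - 5*cos(x)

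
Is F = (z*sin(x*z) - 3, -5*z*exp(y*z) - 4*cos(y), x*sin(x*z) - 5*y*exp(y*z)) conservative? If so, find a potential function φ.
Yes, F is conservative. φ = -3*x - 5*exp(y*z) - 4*sin(y) - cos(x*z)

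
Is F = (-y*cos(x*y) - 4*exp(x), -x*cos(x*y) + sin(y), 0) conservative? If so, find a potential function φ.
Yes, F is conservative. φ = -4*exp(x) - sin(x*y) - cos(y)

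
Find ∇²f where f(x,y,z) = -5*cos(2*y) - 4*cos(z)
20*cos(2*y) + 4*cos(z)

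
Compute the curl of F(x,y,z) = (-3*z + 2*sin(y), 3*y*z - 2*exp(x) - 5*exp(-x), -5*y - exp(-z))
(-3*y - 5, -3, -2*exp(x) - 2*cos(y) + 5*exp(-x))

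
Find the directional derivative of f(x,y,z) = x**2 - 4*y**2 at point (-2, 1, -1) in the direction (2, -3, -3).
8*sqrt(22)/11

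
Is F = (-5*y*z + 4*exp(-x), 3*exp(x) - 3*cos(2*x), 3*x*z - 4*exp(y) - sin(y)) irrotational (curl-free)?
No, ∇×F = (-4*exp(y) - cos(y), -5*y - 3*z, 5*z + 3*exp(x) + 6*sin(2*x))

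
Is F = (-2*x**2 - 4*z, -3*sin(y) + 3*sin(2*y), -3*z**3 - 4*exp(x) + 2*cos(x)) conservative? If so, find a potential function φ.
No, ∇×F = (0, 4*exp(x) + 2*sin(x) - 4, 0) ≠ 0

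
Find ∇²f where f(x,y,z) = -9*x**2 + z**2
-16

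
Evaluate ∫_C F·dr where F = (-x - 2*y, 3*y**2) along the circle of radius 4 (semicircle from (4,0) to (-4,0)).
16*pi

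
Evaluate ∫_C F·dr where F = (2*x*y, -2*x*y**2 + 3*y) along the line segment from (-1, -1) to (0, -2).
4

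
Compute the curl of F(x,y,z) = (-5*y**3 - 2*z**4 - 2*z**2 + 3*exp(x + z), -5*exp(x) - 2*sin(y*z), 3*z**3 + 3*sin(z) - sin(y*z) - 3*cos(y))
(2*y*cos(y*z) - z*cos(y*z) + 3*sin(y), -8*z**3 - 4*z + 3*exp(x + z), 15*y**2 - 5*exp(x))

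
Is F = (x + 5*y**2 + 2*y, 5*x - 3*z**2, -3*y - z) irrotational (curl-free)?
No, ∇×F = (6*z - 3, 0, 3 - 10*y)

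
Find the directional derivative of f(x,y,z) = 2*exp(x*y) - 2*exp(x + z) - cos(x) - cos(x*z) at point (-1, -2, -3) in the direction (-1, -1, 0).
sqrt(2)*(2 + 3*exp(4)*sin(3) + exp(4)*sin(1) + 6*exp(6))*exp(-4)/2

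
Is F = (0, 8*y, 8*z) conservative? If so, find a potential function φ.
Yes, F is conservative. φ = 4*y**2 + 4*z**2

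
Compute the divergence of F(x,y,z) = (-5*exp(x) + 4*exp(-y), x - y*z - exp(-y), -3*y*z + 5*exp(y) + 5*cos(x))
-3*y - z - 5*exp(x) + exp(-y)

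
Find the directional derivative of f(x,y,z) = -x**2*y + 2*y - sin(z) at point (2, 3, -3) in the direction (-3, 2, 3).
sqrt(22)*(32 - 3*cos(3))/22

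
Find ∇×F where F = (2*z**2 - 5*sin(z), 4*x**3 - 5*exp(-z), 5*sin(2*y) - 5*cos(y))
(5*sin(y) + 10*cos(2*y) - 5*exp(-z), 4*z - 5*cos(z), 12*x**2)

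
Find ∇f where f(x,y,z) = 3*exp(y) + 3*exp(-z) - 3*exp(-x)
(3*exp(-x), 3*exp(y), -3*exp(-z))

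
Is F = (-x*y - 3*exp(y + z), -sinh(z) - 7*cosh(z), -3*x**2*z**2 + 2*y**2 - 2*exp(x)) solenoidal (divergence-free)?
No, ∇·F = -6*x**2*z - y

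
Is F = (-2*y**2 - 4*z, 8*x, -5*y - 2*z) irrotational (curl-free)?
No, ∇×F = (-5, -4, 4*y + 8)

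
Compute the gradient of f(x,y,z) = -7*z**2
(0, 0, -14*z)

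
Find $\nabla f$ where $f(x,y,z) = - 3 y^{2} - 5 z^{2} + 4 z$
(0, -6*y, 4 - 10*z)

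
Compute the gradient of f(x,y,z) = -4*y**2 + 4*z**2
(0, -8*y, 8*z)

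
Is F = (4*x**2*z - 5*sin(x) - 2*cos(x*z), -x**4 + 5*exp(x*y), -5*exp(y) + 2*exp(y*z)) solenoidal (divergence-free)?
No, ∇·F = 8*x*z + 5*x*exp(x*y) + 2*y*exp(y*z) + 2*z*sin(x*z) - 5*cos(x)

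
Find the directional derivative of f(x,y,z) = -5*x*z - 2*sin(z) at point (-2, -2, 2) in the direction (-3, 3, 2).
sqrt(22)*(25 - 2*cos(2))/11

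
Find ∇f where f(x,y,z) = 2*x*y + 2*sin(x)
(2*y + 2*cos(x), 2*x, 0)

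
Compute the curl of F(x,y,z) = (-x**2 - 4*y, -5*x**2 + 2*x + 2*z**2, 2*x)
(-4*z, -2, 6 - 10*x)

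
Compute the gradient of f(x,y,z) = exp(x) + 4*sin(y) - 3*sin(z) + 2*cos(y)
(exp(x), -2*sin(y) + 4*cos(y), -3*cos(z))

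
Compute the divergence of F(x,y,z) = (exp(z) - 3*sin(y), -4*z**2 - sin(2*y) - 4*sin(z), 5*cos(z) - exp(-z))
-5*sin(z) - 2*cos(2*y) + exp(-z)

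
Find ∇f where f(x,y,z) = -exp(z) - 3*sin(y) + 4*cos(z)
(0, -3*cos(y), -exp(z) - 4*sin(z))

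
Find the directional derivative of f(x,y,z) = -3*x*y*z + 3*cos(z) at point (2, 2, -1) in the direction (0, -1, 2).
6*sqrt(5)*(-5 + sin(1))/5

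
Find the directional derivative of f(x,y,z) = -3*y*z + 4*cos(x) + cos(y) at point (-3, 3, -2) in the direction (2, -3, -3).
sqrt(22)*(11*sin(3) + 9)/22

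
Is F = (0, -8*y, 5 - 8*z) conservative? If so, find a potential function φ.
Yes, F is conservative. φ = -4*y**2 - 4*z**2 + 5*z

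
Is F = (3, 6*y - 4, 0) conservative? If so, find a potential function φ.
Yes, F is conservative. φ = 3*x + 3*y**2 - 4*y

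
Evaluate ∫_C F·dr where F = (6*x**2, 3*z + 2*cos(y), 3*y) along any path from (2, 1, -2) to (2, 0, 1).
6 - 2*sin(1)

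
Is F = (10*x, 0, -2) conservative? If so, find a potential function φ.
Yes, F is conservative. φ = 5*x**2 - 2*z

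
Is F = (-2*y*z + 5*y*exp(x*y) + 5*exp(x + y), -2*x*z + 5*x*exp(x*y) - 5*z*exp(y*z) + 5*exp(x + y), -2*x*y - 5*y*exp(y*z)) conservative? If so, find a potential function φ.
Yes, F is conservative. φ = -2*x*y*z + 5*exp(x*y) - 5*exp(y*z) + 5*exp(x + y)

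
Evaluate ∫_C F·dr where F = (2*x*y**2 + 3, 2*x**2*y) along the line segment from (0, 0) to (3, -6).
333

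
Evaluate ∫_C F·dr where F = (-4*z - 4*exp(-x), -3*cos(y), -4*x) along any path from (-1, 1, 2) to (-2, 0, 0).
-4*E - 8 + 3*sin(1) + 4*exp(2)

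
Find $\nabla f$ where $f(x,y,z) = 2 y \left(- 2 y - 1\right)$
(0, -8*y - 2, 0)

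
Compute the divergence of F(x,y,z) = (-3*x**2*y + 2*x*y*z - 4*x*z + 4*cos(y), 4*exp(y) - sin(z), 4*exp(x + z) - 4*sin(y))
-6*x*y + 2*y*z - 4*z + 4*exp(y) + 4*exp(x + z)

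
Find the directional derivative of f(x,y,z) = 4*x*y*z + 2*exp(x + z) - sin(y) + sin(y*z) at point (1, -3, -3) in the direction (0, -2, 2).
sqrt(2)*(exp(2)*cos(3) + 2)*exp(-2)/2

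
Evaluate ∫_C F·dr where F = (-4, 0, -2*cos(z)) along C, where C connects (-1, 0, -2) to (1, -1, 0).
-8 - 2*sin(2)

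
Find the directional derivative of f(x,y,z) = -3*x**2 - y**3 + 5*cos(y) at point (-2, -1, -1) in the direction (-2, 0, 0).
-12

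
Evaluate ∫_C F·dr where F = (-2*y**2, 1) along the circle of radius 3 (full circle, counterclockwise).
0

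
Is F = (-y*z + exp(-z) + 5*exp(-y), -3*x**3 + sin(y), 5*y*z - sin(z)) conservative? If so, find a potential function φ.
No, ∇×F = (5*z, -y - exp(-z), -9*x**2 + z + 5*exp(-y)) ≠ 0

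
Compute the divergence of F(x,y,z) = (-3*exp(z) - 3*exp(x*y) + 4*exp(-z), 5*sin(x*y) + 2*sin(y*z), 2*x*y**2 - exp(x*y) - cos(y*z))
5*x*cos(x*y) - 3*y*exp(x*y) + y*sin(y*z) + 2*z*cos(y*z)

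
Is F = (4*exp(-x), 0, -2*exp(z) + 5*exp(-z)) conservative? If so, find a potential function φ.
Yes, F is conservative. φ = -2*exp(z) - 5*exp(-z) - 4*exp(-x)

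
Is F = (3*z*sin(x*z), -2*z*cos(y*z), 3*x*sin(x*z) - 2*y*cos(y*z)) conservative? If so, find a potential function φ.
Yes, F is conservative. φ = -2*sin(y*z) - 3*cos(x*z)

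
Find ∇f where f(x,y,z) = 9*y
(0, 9, 0)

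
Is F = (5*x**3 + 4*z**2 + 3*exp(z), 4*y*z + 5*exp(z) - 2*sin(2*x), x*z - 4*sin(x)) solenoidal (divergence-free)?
No, ∇·F = 15*x**2 + x + 4*z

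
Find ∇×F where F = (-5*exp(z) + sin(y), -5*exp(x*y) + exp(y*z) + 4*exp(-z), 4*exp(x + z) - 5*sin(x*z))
(-y*exp(y*z) + 4*exp(-z), 5*z*cos(x*z) - 5*exp(z) - 4*exp(x + z), -5*y*exp(x*y) - cos(y))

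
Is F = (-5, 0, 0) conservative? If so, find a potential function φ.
Yes, F is conservative. φ = -5*x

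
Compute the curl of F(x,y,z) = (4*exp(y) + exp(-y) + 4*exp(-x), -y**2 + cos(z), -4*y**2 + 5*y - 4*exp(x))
(-8*y + sin(z) + 5, 4*exp(x), -4*exp(y) + exp(-y))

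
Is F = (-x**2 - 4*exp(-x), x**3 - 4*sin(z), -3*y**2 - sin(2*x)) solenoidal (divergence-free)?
No, ∇·F = -2*x + 4*exp(-x)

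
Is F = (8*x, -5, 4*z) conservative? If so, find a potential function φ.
Yes, F is conservative. φ = 4*x**2 - 5*y + 2*z**2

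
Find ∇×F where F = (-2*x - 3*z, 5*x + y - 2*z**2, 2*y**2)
(4*y + 4*z, -3, 5)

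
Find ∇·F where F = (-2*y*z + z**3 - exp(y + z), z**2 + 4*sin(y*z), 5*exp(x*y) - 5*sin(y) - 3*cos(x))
4*z*cos(y*z)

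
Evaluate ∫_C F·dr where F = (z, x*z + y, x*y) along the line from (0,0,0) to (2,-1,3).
-1/2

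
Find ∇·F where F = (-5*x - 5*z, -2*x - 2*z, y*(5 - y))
-5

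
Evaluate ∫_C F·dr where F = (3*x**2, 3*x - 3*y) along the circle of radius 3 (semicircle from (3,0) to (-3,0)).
-54 + 27*pi/2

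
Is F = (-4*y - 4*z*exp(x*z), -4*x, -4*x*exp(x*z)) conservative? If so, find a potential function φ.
Yes, F is conservative. φ = -4*x*y - 4*exp(x*z)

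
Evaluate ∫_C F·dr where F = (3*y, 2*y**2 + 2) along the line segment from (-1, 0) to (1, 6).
174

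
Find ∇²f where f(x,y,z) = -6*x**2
-12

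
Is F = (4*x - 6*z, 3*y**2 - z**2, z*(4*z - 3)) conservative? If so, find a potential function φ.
No, ∇×F = (2*z, -6, 0) ≠ 0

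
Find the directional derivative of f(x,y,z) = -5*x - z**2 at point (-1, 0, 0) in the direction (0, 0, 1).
0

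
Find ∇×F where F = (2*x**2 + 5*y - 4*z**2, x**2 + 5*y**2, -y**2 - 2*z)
(-2*y, -8*z, 2*x - 5)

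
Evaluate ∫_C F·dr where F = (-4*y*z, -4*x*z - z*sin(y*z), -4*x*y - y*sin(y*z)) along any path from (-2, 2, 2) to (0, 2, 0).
-31 - cos(4)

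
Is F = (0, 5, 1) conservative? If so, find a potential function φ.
Yes, F is conservative. φ = 5*y + z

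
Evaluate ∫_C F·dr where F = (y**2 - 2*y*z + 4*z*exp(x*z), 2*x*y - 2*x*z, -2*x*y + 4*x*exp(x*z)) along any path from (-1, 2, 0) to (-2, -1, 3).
-14 + 4*exp(-6)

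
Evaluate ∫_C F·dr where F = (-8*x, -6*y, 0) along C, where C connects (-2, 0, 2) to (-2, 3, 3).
-27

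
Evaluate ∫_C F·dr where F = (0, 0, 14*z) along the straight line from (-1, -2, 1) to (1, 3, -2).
21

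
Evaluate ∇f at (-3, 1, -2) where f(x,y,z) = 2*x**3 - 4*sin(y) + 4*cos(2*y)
(54, -8*sin(2) - 4*cos(1), 0)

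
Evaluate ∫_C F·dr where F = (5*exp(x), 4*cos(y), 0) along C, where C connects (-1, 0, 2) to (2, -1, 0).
-4*sin(1) - 5*exp(-1) + 5*exp(2)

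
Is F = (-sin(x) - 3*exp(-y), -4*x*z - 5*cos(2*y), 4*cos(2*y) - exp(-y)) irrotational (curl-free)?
No, ∇×F = (4*x - 8*sin(2*y) + exp(-y), 0, -4*z - 3*exp(-y))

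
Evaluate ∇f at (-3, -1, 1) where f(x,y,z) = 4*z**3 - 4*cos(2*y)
(0, -8*sin(2), 12)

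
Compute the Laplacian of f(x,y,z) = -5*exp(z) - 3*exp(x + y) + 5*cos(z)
-5*exp(z) - 6*exp(x + y) - 5*cos(z)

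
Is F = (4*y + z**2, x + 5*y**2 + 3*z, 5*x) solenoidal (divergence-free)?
No, ∇·F = 10*y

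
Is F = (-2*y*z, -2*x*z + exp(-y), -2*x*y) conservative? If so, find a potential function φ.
Yes, F is conservative. φ = -2*x*y*z - exp(-y)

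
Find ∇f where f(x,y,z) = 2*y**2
(0, 4*y, 0)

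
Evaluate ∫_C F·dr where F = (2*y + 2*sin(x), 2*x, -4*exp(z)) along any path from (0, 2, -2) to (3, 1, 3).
-4*exp(3) + 4*exp(-2) - 2*cos(3) + 8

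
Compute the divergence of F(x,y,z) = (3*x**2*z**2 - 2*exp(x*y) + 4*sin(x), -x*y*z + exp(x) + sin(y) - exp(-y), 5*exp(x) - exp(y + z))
6*x*z**2 - x*z - 2*y*exp(x*y) - exp(y + z) + 4*cos(x) + cos(y) + exp(-y)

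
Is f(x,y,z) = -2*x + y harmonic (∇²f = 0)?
Yes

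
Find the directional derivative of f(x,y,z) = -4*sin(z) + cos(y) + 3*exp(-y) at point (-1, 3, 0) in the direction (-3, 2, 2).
-2*sqrt(17)*(exp(3)*sin(3) + 3 + 4*exp(3))*exp(-3)/17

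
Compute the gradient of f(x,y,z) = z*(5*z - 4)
(0, 0, 10*z - 4)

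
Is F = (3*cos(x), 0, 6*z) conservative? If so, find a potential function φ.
Yes, F is conservative. φ = 3*z**2 + 3*sin(x)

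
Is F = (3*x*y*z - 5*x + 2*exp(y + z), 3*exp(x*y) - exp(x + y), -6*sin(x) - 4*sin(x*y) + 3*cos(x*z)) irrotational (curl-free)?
No, ∇×F = (-4*x*cos(x*y), 3*x*y + 4*y*cos(x*y) + 3*z*sin(x*z) + 2*exp(y + z) + 6*cos(x), -3*x*z + 3*y*exp(x*y) - exp(x + y) - 2*exp(y + z))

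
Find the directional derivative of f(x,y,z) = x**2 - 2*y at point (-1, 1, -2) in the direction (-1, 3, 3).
-4*sqrt(19)/19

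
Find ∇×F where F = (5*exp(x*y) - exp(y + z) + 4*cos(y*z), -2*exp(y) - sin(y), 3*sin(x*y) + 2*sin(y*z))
(3*x*cos(x*y) + 2*z*cos(y*z), -4*y*sin(y*z) - 3*y*cos(x*y) - exp(y + z), -5*x*exp(x*y) + 4*z*sin(y*z) + exp(y + z))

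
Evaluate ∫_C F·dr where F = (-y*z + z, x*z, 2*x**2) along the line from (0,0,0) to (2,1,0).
0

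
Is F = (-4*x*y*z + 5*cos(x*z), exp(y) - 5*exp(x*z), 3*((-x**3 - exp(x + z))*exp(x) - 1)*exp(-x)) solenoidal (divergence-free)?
No, ∇·F = -4*y*z - 5*z*sin(x*z) + exp(y) - 3*exp(x + z)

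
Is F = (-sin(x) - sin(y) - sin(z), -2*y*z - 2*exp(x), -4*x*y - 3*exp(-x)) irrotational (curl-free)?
No, ∇×F = (-4*x + 2*y, 4*y - cos(z) - 3*exp(-x), -2*exp(x) + cos(y))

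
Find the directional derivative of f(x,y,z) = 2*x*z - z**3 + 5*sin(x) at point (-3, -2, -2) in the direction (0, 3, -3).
9*sqrt(2)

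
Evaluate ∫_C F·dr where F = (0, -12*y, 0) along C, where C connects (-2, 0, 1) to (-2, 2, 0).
-24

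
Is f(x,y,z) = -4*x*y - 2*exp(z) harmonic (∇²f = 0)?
No, ∇²f = -2*exp(z)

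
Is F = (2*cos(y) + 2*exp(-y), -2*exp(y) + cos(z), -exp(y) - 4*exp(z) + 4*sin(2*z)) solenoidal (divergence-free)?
No, ∇·F = -2*exp(y) - 4*exp(z) + 8*cos(2*z)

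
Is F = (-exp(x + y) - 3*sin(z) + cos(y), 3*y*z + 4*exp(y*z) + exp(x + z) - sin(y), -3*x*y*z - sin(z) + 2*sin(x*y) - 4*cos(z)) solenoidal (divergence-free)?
No, ∇·F = -3*x*y + 4*z*exp(y*z) + 3*z - exp(x + y) + 4*sin(z) - cos(y) - cos(z)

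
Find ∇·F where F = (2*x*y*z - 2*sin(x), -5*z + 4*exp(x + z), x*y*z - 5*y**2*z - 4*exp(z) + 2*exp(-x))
x*y - 5*y**2 + 2*y*z - 4*exp(z) - 2*cos(x)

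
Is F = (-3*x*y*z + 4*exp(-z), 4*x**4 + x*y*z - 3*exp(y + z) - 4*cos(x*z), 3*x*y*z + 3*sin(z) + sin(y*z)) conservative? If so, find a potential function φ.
No, ∇×F = (-x*y + 3*x*z - 4*x*sin(x*z) + z*cos(y*z) + 3*exp(y + z), (3*y*(-x - z)*exp(z) - 4)*exp(-z), 16*x**3 + 3*x*z + y*z + 4*z*sin(x*z)) ≠ 0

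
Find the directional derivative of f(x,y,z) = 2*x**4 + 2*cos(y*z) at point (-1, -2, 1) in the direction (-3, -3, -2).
sqrt(22)*(sin(2) + 12)/11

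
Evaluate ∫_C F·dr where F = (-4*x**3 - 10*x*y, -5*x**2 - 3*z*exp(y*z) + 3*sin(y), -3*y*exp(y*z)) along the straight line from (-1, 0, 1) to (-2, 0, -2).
-15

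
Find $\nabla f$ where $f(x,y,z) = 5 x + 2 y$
(5, 2, 0)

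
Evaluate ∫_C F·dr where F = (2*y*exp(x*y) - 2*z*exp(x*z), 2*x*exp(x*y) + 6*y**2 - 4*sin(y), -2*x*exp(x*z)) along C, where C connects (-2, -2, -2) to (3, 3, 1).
-2*exp(3) + 4*cos(3) - 4*cos(2) + 70 + 2*exp(9)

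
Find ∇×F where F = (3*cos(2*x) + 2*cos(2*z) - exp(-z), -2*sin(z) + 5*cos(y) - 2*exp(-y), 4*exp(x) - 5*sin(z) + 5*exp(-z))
(2*cos(z), -4*exp(x) - 4*sin(2*z) + exp(-z), 0)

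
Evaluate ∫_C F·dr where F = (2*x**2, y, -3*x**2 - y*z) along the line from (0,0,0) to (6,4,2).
224/3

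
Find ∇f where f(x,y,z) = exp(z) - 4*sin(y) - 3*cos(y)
(0, 3*sin(y) - 4*cos(y), exp(z))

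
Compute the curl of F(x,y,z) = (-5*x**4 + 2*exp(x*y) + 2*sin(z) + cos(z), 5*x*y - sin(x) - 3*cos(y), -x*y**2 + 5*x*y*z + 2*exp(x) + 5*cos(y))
(-2*x*y + 5*x*z - 5*sin(y), y**2 - 5*y*z - 2*exp(x) - sin(z) + 2*cos(z), -2*x*exp(x*y) + 5*y - cos(x))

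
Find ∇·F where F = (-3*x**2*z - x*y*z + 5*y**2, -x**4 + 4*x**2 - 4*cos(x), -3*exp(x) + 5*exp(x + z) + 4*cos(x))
-6*x*z - y*z + 5*exp(x + z)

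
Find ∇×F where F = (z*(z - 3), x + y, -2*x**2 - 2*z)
(0, 4*x + 2*z - 3, 1)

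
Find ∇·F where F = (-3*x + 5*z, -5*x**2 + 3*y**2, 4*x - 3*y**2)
6*y - 3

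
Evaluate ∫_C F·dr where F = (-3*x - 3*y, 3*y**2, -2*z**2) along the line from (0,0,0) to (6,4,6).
-170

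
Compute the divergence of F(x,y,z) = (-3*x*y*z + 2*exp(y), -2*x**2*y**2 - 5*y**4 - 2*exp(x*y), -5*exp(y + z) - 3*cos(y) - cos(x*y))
-4*x**2*y - 2*x*exp(x*y) - 20*y**3 - 3*y*z - 5*exp(y + z)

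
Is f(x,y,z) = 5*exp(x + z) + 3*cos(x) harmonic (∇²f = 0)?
No, ∇²f = 10*exp(x + z) - 3*cos(x)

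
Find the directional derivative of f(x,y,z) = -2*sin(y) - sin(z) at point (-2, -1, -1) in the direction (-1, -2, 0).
4*sqrt(5)*cos(1)/5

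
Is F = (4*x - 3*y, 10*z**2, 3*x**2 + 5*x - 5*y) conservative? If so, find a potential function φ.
No, ∇×F = (-20*z - 5, -6*x - 5, 3) ≠ 0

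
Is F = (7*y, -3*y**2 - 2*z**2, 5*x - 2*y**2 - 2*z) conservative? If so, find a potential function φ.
No, ∇×F = (-4*y + 4*z, -5, -7) ≠ 0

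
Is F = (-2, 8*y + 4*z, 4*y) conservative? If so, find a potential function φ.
Yes, F is conservative. φ = -2*x + 4*y**2 + 4*y*z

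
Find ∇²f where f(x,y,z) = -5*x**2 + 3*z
-10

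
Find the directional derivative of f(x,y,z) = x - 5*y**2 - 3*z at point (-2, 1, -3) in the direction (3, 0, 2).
-3*sqrt(13)/13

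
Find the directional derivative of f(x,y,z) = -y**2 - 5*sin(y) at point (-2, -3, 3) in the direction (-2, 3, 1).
3*sqrt(14)*(6 - 5*cos(3))/14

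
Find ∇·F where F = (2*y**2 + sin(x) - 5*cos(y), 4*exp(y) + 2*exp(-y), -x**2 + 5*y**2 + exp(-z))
4*exp(y) + cos(x) - exp(-z) - 2*exp(-y)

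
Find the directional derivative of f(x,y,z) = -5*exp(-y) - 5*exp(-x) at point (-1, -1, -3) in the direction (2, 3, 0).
25*sqrt(13)*E/13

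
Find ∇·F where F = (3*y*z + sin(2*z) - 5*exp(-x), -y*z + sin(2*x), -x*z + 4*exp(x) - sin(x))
-x - z + 5*exp(-x)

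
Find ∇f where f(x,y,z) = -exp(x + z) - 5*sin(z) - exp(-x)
((1 - exp(2*x + z))*exp(-x), 0, -exp(x + z) - 5*cos(z))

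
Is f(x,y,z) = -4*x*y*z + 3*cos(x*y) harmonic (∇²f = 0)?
No, ∇²f = -3*(x**2 + y**2)*cos(x*y)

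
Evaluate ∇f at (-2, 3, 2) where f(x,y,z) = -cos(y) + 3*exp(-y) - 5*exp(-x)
(5*exp(2), -3*exp(-3) + sin(3), 0)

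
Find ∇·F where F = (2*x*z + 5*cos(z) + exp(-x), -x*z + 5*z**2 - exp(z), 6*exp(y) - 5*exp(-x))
2*z - exp(-x)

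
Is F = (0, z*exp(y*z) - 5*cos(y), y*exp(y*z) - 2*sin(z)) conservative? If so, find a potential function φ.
Yes, F is conservative. φ = exp(y*z) - 5*sin(y) + 2*cos(z)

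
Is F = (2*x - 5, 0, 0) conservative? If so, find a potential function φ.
Yes, F is conservative. φ = x*(x - 5)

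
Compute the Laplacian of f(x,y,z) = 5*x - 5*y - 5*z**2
-10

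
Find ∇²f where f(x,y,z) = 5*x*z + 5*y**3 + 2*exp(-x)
30*y + 2*exp(-x)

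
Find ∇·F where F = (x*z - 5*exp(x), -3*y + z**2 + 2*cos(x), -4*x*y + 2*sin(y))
z - 5*exp(x) - 3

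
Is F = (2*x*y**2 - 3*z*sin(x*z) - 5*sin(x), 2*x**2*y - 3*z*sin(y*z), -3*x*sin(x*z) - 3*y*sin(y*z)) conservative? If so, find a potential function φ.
Yes, F is conservative. φ = x**2*y**2 + 5*cos(x) + 3*cos(x*z) + 3*cos(y*z)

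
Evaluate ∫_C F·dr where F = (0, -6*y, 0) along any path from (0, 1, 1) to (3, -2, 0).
-9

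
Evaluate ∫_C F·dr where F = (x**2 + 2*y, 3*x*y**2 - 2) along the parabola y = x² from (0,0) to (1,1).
-1/7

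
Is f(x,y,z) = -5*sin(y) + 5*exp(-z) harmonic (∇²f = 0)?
No, ∇²f = 5*sin(y) + 5*exp(-z)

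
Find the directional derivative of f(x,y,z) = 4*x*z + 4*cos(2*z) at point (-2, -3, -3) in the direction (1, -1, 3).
12*sqrt(11)*(-3 + 2*sin(6))/11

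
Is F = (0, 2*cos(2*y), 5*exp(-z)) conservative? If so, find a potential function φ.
Yes, F is conservative. φ = sin(2*y) - 5*exp(-z)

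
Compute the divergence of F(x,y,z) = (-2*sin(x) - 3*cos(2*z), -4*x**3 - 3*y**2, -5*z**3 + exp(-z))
-6*y - 15*z**2 - 2*cos(x) - exp(-z)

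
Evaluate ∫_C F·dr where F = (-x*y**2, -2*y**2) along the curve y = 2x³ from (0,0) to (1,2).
-35/6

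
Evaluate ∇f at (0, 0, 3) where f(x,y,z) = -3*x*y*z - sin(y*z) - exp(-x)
(1, -3, 0)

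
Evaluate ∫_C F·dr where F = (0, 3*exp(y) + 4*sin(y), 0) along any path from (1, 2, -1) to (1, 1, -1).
-3*exp(2) - 4*cos(1) + 4*cos(2) + 3*E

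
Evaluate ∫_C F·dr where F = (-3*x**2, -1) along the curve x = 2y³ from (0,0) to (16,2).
-4098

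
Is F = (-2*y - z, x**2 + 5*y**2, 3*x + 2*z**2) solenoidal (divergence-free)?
No, ∇·F = 10*y + 4*z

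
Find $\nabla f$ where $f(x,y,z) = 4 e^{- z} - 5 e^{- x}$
(5*exp(-x), 0, -4*exp(-z))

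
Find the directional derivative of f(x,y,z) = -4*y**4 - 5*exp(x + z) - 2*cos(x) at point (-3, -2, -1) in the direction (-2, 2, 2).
2*sqrt(3)*(sin(3) + 64)/3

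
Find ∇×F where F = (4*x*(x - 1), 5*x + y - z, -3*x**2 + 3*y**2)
(6*y + 1, 6*x, 5)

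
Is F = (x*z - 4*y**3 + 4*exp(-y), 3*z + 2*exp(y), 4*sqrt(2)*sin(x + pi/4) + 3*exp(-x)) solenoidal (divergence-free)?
No, ∇·F = z + 2*exp(y)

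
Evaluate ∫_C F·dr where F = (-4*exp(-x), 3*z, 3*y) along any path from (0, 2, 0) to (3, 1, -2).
-10 + 4*exp(-3)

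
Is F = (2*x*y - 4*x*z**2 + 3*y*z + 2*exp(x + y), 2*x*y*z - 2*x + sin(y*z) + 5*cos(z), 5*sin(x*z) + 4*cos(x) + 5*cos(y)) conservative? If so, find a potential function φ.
No, ∇×F = (-2*x*y - y*cos(y*z) - 5*sin(y) + 5*sin(z), -8*x*z + 3*y - 5*z*cos(x*z) + 4*sin(x), -2*x + 2*y*z - 3*z - 2*exp(x + y) - 2) ≠ 0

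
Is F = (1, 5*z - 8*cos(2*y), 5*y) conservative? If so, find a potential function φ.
Yes, F is conservative. φ = x + 5*y*z - 4*sin(2*y)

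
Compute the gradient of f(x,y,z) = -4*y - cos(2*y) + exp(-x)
(-exp(-x), 2*sin(2*y) - 4, 0)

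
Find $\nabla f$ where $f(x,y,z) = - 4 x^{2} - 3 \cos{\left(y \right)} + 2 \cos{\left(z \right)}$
(-8*x, 3*sin(y), -2*sin(z))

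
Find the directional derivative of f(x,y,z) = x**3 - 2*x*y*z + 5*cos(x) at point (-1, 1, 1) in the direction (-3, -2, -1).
-3*sqrt(14)*(3 + 5*sin(1))/14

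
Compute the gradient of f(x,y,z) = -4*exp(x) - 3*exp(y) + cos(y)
(-4*exp(x), -3*exp(y) - sin(y), 0)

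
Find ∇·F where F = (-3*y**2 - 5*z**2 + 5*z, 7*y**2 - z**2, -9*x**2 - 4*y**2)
14*y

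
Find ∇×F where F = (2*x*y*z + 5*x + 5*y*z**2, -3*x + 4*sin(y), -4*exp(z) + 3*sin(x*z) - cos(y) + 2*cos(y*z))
(-2*z*sin(y*z) + sin(y), 2*x*y + 10*y*z - 3*z*cos(x*z), -2*x*z - 5*z**2 - 3)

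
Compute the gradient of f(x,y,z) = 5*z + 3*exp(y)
(0, 3*exp(y), 5)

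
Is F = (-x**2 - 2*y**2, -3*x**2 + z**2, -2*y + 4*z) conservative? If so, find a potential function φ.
No, ∇×F = (-2*z - 2, 0, -6*x + 4*y) ≠ 0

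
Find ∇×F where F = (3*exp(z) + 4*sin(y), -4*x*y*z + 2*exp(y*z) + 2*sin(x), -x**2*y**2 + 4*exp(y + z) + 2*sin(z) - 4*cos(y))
(-2*x**2*y + 4*x*y - 2*y*exp(y*z) + 4*exp(y + z) + 4*sin(y), 2*x*y**2 + 3*exp(z), -4*y*z + 2*cos(x) - 4*cos(y))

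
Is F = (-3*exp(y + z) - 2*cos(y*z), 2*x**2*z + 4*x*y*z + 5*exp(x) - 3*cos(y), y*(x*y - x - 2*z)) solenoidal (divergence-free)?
No, ∇·F = 4*x*z - 2*y + 3*sin(y)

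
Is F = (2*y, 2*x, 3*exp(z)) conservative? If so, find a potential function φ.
Yes, F is conservative. φ = 2*x*y + 3*exp(z)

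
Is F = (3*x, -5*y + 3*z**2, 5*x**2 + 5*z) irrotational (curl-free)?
No, ∇×F = (-6*z, -10*x, 0)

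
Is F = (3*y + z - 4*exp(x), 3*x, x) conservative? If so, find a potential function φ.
Yes, F is conservative. φ = 3*x*y + x*z - 4*exp(x)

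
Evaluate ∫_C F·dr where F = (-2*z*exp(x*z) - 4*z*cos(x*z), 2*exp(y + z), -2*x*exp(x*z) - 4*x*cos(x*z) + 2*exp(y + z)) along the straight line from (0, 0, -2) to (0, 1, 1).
4*sinh(2)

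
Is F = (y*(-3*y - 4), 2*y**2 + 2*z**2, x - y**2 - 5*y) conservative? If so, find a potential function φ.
No, ∇×F = (-2*y - 4*z - 5, -1, 6*y + 4) ≠ 0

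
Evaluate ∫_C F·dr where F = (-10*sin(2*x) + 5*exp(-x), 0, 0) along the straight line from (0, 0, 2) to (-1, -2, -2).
-5*E + 5*cos(2)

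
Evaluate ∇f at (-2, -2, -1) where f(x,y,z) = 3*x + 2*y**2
(3, -8, 0)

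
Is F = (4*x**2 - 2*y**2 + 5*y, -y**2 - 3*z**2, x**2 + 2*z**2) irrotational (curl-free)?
No, ∇×F = (6*z, -2*x, 4*y - 5)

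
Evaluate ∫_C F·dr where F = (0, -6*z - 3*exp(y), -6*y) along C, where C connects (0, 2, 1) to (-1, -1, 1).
-3*exp(-1) + 18 + 3*exp(2)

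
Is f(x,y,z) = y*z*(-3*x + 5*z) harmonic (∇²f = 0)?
No, ∇²f = 10*y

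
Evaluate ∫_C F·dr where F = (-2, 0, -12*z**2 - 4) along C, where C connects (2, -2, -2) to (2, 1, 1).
-48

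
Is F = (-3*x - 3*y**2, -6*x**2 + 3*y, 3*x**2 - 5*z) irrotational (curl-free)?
No, ∇×F = (0, -6*x, -12*x + 6*y)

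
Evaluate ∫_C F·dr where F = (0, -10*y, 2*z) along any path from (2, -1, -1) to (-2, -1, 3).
8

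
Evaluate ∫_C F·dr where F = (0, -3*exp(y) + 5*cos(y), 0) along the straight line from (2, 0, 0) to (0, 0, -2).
0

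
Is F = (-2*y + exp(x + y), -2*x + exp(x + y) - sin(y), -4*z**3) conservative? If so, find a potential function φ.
Yes, F is conservative. φ = -2*x*y - z**4 + exp(x + y) + cos(y)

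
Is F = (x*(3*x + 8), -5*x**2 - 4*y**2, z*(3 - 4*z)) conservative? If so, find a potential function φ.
No, ∇×F = (0, 0, -10*x) ≠ 0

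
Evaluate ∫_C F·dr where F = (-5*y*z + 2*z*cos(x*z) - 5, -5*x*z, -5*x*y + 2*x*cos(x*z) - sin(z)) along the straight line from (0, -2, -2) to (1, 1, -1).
-2*sin(1) - cos(2) + cos(1)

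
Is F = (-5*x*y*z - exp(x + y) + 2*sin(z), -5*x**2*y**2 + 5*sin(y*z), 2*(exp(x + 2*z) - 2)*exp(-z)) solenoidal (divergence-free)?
No, ∇·F = -10*x**2*y - 5*y*z + 5*z*cos(y*z) - exp(x + y) + 2*exp(x + z) + 4*exp(-z)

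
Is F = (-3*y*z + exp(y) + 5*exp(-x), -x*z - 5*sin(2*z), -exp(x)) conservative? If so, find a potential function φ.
No, ∇×F = (x + 10*cos(2*z), -3*y + exp(x), 2*z - exp(y)) ≠ 0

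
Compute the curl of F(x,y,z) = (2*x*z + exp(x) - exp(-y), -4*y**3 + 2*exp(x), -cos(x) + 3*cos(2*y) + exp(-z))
(-6*sin(2*y), 2*x - sin(x), 2*exp(x) - exp(-y))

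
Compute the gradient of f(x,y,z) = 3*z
(0, 0, 3)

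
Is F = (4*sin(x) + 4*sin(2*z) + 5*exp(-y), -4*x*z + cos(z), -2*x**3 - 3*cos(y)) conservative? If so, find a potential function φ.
No, ∇×F = (4*x + 3*sin(y) + sin(z), 6*x**2 + 8*cos(2*z), -4*z + 5*exp(-y)) ≠ 0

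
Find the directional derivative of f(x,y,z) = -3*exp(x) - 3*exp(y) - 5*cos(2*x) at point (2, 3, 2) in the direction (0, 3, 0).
-3*exp(3)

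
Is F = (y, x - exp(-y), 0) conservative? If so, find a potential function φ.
Yes, F is conservative. φ = x*y + exp(-y)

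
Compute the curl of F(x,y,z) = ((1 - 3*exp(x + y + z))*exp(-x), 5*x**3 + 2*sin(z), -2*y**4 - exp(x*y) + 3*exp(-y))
(-x*exp(x*y) - 8*y**3 - 2*cos(z) - 3*exp(-y), y*exp(x*y) - 3*exp(y + z), 15*x**2 + 3*exp(y + z))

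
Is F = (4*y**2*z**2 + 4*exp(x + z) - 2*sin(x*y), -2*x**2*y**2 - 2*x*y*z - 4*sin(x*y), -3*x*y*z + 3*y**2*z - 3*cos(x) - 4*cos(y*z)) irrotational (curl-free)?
No, ∇×F = (2*x*y - 3*x*z + 6*y*z + 4*z*sin(y*z), 8*y**2*z + 3*y*z + 4*exp(x + z) - 3*sin(x), -4*x*y**2 + 2*x*cos(x*y) - 8*y*z**2 - 2*y*z - 4*y*cos(x*y))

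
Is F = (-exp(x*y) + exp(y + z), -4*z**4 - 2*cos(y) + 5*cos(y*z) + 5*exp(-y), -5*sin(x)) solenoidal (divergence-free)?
No, ∇·F = -y*exp(x*y) - 5*z*sin(y*z) + 2*sin(y) - 5*exp(-y)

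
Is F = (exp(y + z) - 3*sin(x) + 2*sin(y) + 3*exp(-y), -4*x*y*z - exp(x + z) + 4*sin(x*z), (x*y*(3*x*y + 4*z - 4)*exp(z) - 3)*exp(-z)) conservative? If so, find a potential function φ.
No, ∇×F = (6*x**2*y + 4*x*y + 4*x*z - 4*x*cos(x*z) - 4*x + exp(x + z), -6*x*y**2 - 4*y*z + 4*y + exp(y + z), ((-4*y*z + 4*z*cos(x*z) - exp(x + z) - exp(y + z) - 2*cos(y))*exp(y) + 3)*exp(-y)) ≠ 0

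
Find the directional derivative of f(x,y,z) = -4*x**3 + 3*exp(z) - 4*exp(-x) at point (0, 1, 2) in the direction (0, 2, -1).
-3*sqrt(5)*exp(2)/5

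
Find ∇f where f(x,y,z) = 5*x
(5, 0, 0)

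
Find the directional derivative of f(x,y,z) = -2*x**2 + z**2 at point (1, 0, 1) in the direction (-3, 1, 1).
14*sqrt(11)/11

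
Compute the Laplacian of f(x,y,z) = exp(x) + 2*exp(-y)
exp(x) + 2*exp(-y)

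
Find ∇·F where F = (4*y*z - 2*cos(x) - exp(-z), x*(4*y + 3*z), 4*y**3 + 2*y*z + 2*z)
4*x + 2*y + 2*sin(x) + 2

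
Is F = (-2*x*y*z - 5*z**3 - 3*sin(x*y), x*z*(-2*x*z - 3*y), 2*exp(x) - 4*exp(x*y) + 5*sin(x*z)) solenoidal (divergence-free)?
No, ∇·F = -3*x*z + 5*x*cos(x*z) - 2*y*z - 3*y*cos(x*y)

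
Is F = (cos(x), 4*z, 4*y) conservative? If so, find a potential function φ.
Yes, F is conservative. φ = 4*y*z + sin(x)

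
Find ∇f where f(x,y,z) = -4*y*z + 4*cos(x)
(-4*sin(x), -4*z, -4*y)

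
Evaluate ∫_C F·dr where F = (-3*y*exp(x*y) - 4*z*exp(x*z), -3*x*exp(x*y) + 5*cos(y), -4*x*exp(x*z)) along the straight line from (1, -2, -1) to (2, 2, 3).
-4*exp(6) - 3*exp(4) + 3*exp(-2) + 4*exp(-1) + 10*sin(2)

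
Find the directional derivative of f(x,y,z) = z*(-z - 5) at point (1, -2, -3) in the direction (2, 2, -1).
-1/3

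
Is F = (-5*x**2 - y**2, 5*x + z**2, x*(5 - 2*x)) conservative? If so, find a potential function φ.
No, ∇×F = (-2*z, 4*x - 5, 2*y + 5) ≠ 0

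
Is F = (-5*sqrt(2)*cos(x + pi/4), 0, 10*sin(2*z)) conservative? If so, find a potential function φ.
Yes, F is conservative. φ = -5*sqrt(2)*sin(x + pi/4) - 5*cos(2*z)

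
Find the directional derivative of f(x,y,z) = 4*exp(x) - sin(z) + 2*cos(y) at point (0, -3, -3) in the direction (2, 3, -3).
sqrt(22)*(3*cos(3) + 6*sin(3) + 8)/22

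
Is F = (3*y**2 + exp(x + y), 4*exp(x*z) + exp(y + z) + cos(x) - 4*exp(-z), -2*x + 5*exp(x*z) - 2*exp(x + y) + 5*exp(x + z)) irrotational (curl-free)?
No, ∇×F = (((-4*x*exp(x*z) - 2*exp(x + y) - exp(y + z))*exp(z) - 4)*exp(-z), -5*z*exp(x*z) + 2*exp(x + y) - 5*exp(x + z) + 2, -6*y + 4*z*exp(x*z) - exp(x + y) - sin(x))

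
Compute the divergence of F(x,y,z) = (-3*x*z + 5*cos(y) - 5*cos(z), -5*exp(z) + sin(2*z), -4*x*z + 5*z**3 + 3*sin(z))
-4*x + 15*z**2 - 3*z + 3*cos(z)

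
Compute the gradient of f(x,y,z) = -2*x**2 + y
(-4*x, 1, 0)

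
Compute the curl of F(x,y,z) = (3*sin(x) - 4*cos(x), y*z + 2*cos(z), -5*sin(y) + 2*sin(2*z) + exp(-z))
(-y + 2*sin(z) - 5*cos(y), 0, 0)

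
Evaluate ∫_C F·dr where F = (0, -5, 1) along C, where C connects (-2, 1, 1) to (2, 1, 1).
0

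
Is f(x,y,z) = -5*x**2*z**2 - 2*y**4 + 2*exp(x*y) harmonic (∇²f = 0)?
No, ∇²f = 2*x**2*exp(x*y) - 10*x**2 + 2*y**2*exp(x*y) - 24*y**2 - 10*z**2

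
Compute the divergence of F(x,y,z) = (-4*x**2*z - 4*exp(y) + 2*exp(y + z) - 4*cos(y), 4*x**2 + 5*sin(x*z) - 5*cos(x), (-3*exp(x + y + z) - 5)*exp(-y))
-8*x*z - 3*exp(x + z)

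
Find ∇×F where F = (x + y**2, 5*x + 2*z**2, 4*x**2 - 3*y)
(-4*z - 3, -8*x, 5 - 2*y)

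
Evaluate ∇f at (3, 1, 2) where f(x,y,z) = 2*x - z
(2, 0, -1)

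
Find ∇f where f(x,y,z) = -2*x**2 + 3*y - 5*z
(-4*x, 3, -5)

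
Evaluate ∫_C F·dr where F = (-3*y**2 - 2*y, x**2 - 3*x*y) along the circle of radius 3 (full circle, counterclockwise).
18*pi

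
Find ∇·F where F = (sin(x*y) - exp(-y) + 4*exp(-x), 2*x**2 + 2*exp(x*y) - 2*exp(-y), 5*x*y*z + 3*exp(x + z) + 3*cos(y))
5*x*y + 2*x*exp(x*y) + y*cos(x*y) + 3*exp(x + z) + 2*exp(-y) - 4*exp(-x)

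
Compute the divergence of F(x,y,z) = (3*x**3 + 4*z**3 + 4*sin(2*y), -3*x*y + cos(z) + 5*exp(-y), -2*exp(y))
9*x**2 - 3*x - 5*exp(-y)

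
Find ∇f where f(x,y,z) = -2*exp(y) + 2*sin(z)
(0, -2*exp(y), 2*cos(z))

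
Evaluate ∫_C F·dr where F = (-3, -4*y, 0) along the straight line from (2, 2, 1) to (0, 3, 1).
-4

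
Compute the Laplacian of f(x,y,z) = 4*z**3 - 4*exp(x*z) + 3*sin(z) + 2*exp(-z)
-4*x**2*exp(x*z) - 4*z**2*exp(x*z) + 24*z - 3*sin(z) + 2*exp(-z)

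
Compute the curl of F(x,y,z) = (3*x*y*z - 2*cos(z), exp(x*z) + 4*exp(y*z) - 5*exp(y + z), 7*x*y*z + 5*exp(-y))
(7*x*z - x*exp(x*z) - 4*y*exp(y*z) + 5*exp(y + z) - 5*exp(-y), 3*x*y - 7*y*z + 2*sin(z), z*(-3*x + exp(x*z)))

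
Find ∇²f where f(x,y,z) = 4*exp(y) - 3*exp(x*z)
-3*x**2*exp(x*z) - 3*z**2*exp(x*z) + 4*exp(y)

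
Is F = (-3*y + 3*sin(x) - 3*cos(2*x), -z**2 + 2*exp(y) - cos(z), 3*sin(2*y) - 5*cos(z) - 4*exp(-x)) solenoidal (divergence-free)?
No, ∇·F = 2*exp(y) + 6*sin(2*x) + 5*sin(z) + 3*cos(x)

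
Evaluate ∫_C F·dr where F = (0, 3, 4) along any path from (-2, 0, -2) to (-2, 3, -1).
13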